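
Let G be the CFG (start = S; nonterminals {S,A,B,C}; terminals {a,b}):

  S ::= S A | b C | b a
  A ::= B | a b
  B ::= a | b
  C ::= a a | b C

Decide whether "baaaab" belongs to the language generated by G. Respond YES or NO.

CNF form of G:
  S -> S A | T1 C | T1 T0
  A -> T0 T1 | a | b
  B -> a | b
  C -> T0 T0 | T1 C
  T0 -> a
  T1 -> b

CYK fill:
  cell(0,0) b: {A,B,T1}  orig:{A,B}
  cell(1,1) a: {A,B,T0}  orig:{A,B}
  cell(2,2) a: {A,B,T0}  orig:{A,B}
  cell(3,3) a: {A,B,T0}  orig:{A,B}
  cell(4,4) a: {A,B,T0}  orig:{A,B}
  cell(5,5) b: {A,B,T1}  orig:{A,B}
  cell(0,1) ba: {S}
  cell(1,2) aa: {C}
  cell(2,3) aa: {C}
  cell(3,4) aa: {C}
  cell(4,5) ab: {A}
  cell(0,2) baa: {C,S}
  cell(1,3) aaa: ∅
  cell(2,4) aaa: ∅
  cell(3,5) aab: ∅
  cell(0,3) baaa: {S}
  cell(1,4) aaaa: ∅
  cell(2,5) aaab: ∅
  cell(0,4) baaaa: {S}
  cell(1,5) aaaab: ∅
  cell(0,5) baaaab: {S}

S ∈ T[0,5] ⇒ YES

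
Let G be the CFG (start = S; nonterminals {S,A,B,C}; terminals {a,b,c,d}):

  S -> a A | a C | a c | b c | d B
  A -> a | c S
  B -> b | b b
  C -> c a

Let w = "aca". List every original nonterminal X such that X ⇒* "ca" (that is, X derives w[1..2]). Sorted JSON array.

Convert to CNF:
  S -> T1 T0 | T2 A | T2 C | T2 T0 | T3 B
  A -> T0 S | a
  B -> T1 T1 | b
  C -> T0 T2
  T0 -> c
  T1 -> b
  T2 -> a
  T3 -> d

CYK table (by increasing span) — only the sub-triangle for w[1..2]:
  T[1,1] 'c' = {T0}  orig:{}
  T[2,2] 'a' = {A,T2}  orig:{A}
  T[1,2] 'ca' = {C}

Original NTs in T[1,2] deriving "ca": ["C"]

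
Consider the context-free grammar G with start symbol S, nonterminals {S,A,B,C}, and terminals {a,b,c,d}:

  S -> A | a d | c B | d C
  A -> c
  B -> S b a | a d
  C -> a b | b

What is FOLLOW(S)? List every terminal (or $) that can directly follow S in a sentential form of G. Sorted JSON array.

FIRST sets, iterate to fixpoint:
pass 1:
  A via A→c: +{c}
  B via B→a d: +{a}
  C via C→a b: +{a}
  C via C→b: +{b}
  S via S→A: +{c}
  S via S→a d: +{a}
  S via S→d C: +{d}
  S: {a,c,d}  A: {c}  B: {a}  C: {a,b}
pass 2:
  B via B→S b a: +{c,d}
  S: {a,c,d}  A: {c}  B: {a,c,d}  C: {a,b}
pass 3: — fixpoint
  S: {a,c,d}  A: {c}  B: {a,c,d}  C: {a,b}

Compute FOLLOW by fixpoint:
seed FOLLOW(S) with $
iter 1:
  B→S b a: FOLLOW(S) ⊇ FIRST(b) = {b}; new: +{b}
  S→A: FOLLOW(A) ⊇ FOLLOW(S) ⊇ {$,b}; new: +{$,b}
  S→c B: FOLLOW(B) ⊇ FOLLOW(S) ⊇ {$,b}; new: +{$,b}
  S→d C: FOLLOW(C) ⊇ FOLLOW(S) ⊇ {$,b}; new: +{$,b}
  FOLLOW[S]={$,b}  FOLLOW[A]={$,b}  FOLLOW[B]={$,b}  FOLLOW[C]={$,b}
iter 2: (stable)
  FOLLOW[S]={$,b}  FOLLOW[A]={$,b}  FOLLOW[B]={$,b}  FOLLOW[C]={$,b}

FOLLOW(S) = ["$", "b"]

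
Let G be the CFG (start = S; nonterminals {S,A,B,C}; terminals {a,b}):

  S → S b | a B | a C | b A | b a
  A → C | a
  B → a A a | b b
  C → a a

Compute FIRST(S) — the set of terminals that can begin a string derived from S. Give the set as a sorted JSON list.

FIRST sets, iterate to fixpoint:
pass 1:
  A via A→a: +{a}
  B via B→a A a: +{a}
  B via B→b b: +{b}
  C via C→a a: +{a}
  S via S→a B: +{a}
  S via S→b A: +{b}
  FIRST(S)={a,b}  FIRST(A)={a}  FIRST(B)={a,b}  FIRST(C)={a}
pass 2: (stable)
  FIRST(S)={a,b}  FIRST(A)={a}  FIRST(B)={a,b}  FIRST(C)={a}

FIRST(S) = ["a", "b"]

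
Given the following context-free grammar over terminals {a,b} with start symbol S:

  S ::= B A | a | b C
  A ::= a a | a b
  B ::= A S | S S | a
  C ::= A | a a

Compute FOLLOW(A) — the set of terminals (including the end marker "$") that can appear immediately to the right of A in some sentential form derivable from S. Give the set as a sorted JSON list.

Compute FIRST by fixpoint:
round 1:
  A via A→a a: +{a}
  B via B→A S: +{a}
  C via C→A: +{a}
  S via S→B A: +{a}
  S via S→b C: +{b}
  FIRST[S]={a,b}  FIRST[A]={a}  FIRST[B]={a}  FIRST[C]={a}
round 2:
  B via B→S S: +{b}
  FIRST[S]={a,b}  FIRST[A]={a}  FIRST[B]={a,b}  FIRST[C]={a}
round 3: — fixpoint
  FIRST[S]={a,b}  FIRST[A]={a}  FIRST[B]={a,b}  FIRST[C]={a}

Compute FOLLOW by fixpoint:
FOLLOW(S) := {$}
pass 1:
  B→A S: FOLLOW(A) ⊇ FIRST(S) = {a,b}; new: +{a,b}
  B→S S: FOLLOW(S) ⊇ FIRST(S) = {a,b}; new: +{a,b}
  S→B A: FOLLOW(B) ⊇ FIRST(A) = {a}; new: +{a}
  S→B A: FOLLOW(A) ⊇ FOLLOW(S) ⊇ {$,a,b}; new: +{$}
  S→b C: FOLLOW(C) ⊇ FOLLOW(S) ⊇ {$,a,b}; new: +{$,a,b}
  FOLLOW(S)={$,a,b}  FOLLOW(A)={$,a,b}  FOLLOW(B)={a}  FOLLOW(C)={$,a,b}
pass 2: (no change)
  FOLLOW(S)={$,a,b}  FOLLOW(A)={$,a,b}  FOLLOW(B)={a}  FOLLOW(C)={$,a,b}

FOLLOW(A) = ["$", "a", "b"]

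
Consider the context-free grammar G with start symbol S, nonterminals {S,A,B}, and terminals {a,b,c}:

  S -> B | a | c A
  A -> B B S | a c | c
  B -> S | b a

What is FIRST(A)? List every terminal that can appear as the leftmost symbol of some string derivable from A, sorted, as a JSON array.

FIRST sets, iterate to fixpoint:
iter 1:
  A via A→a c: +{a}
  A via A→c: +{c}
  B via B→b a: +{b}
  S via S→B: +{b}
  S via S→a: +{a}
  S via S→c A: +{c}
  FIRST(S)={a,b,c}  FIRST(A)={a,c}  FIRST(B)={b}
iter 2:
  A via A→B B S: +{b}
  B via B→S: +{a,c}
  FIRST(S)={a,b,c}  FIRST(A)={a,b,c}  FIRST(B)={a,b,c}
iter 3: done
  FIRST(S)={a,b,c}  FIRST(A)={a,b,c}  FIRST(B)={a,b,c}

FIRST(A) = ["a", "b", "c"]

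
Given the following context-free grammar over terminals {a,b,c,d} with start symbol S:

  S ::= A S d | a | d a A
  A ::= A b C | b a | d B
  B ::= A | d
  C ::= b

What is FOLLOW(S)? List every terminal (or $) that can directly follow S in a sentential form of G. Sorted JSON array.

Compute FIRST by fixpoint:
[1]
  A via A→b a: +{b}
  A via A→d B: +{d}
  B via B→A: +{b,d}
  C via C→b: +{b}
  S via S→A S d: +{b,d}
  S via S→a: +{a}
  FIRST(S)={a,b,d}  FIRST(A)={b,d}  FIRST(B)={b,d}  FIRST(C)={b}
[2] done
  FIRST(S)={a,b,d}  FIRST(A)={b,d}  FIRST(B)={b,d}  FIRST(C)={b}

FOLLOW iteration:
seed FOLLOW(S) with $
round 1:
  A→A b C: FOLLOW(A) ⊇ FIRST(b) = {b}; new: +{b}
  A→A b C: FOLLOW(C) ⊇ FOLLOW(A) ⊇ {b}; new: +{b}
  A→d B: FOLLOW(B) ⊇ FOLLOW(A) ⊇ {b}; new: +{b}
  S→A S d: FOLLOW(A) ⊇ FIRST(S) = {a,b,d}; new: +{a,d}
  S→A S d: FOLLOW(S) ⊇ FIRST(d) = {d}; new: +{d}
  S→d a A: FOLLOW(A) ⊇ FOLLOW(S) ⊇ {$,d}; new: +{$}
  FOLLOW[S]={$,d}  FOLLOW[A]={$,a,b,d}  FOLLOW[B]={b}  FOLLOW[C]={b}
round 2:
  A→A b C: FOLLOW(C) ⊇ FOLLOW(A) ⊇ {$,a,b,d}; new: +{$,a,d}
  A→d B: FOLLOW(B) ⊇ FOLLOW(A) ⊇ {$,a,b,d}; new: +{$,a,d}
  FOLLOW[S]={$,d}  FOLLOW[A]={$,a,b,d}  FOLLOW[B]={$,a,b,d}  FOLLOW[C]={$,a,b,d}
round 3: — fixpoint
  FOLLOW[S]={$,d}  FOLLOW[A]={$,a,b,d}  FOLLOW[B]={$,a,b,d}  FOLLOW[C]={$,a,b,d}

FOLLOW(S) = ["$", "d"]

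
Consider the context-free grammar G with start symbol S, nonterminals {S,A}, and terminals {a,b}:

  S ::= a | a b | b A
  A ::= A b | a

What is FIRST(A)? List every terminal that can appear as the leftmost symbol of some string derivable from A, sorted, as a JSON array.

FIRST sets, iterate to fixpoint:
round 1:
  A via A→a: +{a}
  S via S→a: +{a}
  S via S→b A: +{b}
  FIRST[S]={a,b}  FIRST[A]={a}
round 2: (stable)
  FIRST[S]={a,b}  FIRST[A]={a}

FIRST(A) = ["a"]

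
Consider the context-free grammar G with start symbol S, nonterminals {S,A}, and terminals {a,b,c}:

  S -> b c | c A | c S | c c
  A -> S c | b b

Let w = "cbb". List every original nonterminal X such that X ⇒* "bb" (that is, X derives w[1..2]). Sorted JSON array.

Convert to CNF:
  S -> T0 A | T0 S | T0 T0 | T1 T0
  A -> S T0 | T1 T1
  T0 -> c
  T1 -> b

CYK table (by increasing span) (cells [i..j] with 1 ≤ i ≤ j ≤ 2 only):
  [1..1]={T1}  "b"  orig:{}
  [2..2]={T1}  "b"  orig:{}
  [1..2]={A}  "bb"

Original NTs in T[1,2] deriving "bb": ["A"]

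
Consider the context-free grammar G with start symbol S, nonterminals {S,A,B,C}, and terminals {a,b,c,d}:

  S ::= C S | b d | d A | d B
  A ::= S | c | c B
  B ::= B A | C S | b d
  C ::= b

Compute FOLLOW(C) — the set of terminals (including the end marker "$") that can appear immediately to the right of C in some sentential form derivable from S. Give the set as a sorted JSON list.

FIRST iteration:
[1]
  A via A→c: +{c}
  B via B→b d: +{b}
  C via C→b: +{b}
  S via S→C S: +{b}
  S via S→d A: +{d}
  S: {b,d}  A: {c}  B: {b}  C: {b}
[2]
  A via A→S: +{b,d}
  S: {b,d}  A: {b,c,d}  B: {b}  C: {b}
[3] — fixpoint
  S: {b,d}  A: {b,c,d}  B: {b}  C: {b}

FOLLOW sets:
FOLLOW(S) := {$}
pass 1:
  B→B A: FOLLOW(B) ⊇ FIRST(A) = {b,c,d}; new: +{b,c,d}
  B→B A: FOLLOW(A) ⊇ FOLLOW(B) ⊇ {b,c,d}; new: +{b,c,d}
  B→C S: FOLLOW(C) ⊇ FIRST(S) = {b,d}; new: +{b,d}
  B→C S: FOLLOW(S) ⊇ FOLLOW(B) ⊇ {b,c,d}; new: +{b,c,d}
  S→d A: FOLLOW(A) ⊇ FOLLOW(S) ⊇ {$,b,c,d}; new: +{$}
  S→d B: FOLLOW(B) ⊇ FOLLOW(S) ⊇ {$,b,c,d}; new: +{$}
  FOLLOW[S]={$,b,c,d}  FOLLOW[A]={$,b,c,d}  FOLLOW[B]={$,b,c,d}  FOLLOW[C]={b,d}
pass 2: done
  FOLLOW[S]={$,b,c,d}  FOLLOW[A]={$,b,c,d}  FOLLOW[B]={$,b,c,d}  FOLLOW[C]={b,d}

FOLLOW(C) = ["b", "d"]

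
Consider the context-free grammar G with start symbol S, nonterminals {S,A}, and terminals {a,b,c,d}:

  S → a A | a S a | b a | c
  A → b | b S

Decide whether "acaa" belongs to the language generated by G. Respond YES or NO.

Convert to CNF:
  S -> T0 T1 | T1 A | T1 X2 | c
  A -> T0 S | b
  T0 -> b
  T1 -> a
  X2 -> S T1

CYK fill:
  cell(0,0) a: {T1}  orig:{}
  cell(1,1) c: {S}
  cell(2,2) a: {T1}  orig:{}
  cell(3,3) a: {T1}  orig:{}
  cell(0,1) ac: ∅
  cell(1,2) ca: {X2}  orig:{}
  cell(2,3) aa: ∅
  cell(0,2) aca: {S}
  cell(1,3) caa: ∅
  cell(0,3) acaa: {X2}  orig:{}

S ∉ T[0,3] ⇒ NO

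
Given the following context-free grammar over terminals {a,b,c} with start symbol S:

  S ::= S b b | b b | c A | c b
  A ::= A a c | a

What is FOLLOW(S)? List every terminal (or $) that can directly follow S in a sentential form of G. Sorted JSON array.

FIRST iteration:
pass 1:
  A via A→a: +{a}
  S via S→b b: +{b}
  S via S→c A: +{c}
  FIRST[S]={b,c}  FIRST[A]={a}
pass 2: — fixpoint
  FIRST[S]={b,c}  FIRST[A]={a}

Compute FOLLOW by fixpoint:
FOLLOW(S) := {$}
[1]
  A→A a c: FOLLOW(A) ⊇ FIRST(a) = {a}; new: +{a}
  S→S b b: FOLLOW(S) ⊇ FIRST(b) = {b}; new: +{b}
  S→c A: FOLLOW(A) ⊇ FOLLOW(S) ⊇ {$,b}; new: +{$,b}
  S: {$,b}  A: {$,a,b}
[2] — fixpoint
  S: {$,b}  A: {$,a,b}

FOLLOW(S) = ["$", "b"]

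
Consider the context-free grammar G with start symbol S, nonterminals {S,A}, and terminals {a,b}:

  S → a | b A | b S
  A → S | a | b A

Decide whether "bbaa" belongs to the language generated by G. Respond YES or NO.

CNF form of G:
  S -> T0 A | T0 S | a
  A -> T0 A | T0 S | a
  T0 -> b

CYK fill:
  T[0,0] 'b' = {T0}  orig:{}
  T[1,1] 'b' = {T0}  orig:{}
  T[2,2] 'a' = {A,S}
  T[3,3] 'a' = {A,S}
  T[0,1] 'bb' = ∅
  T[1,2] 'ba' = {A,S}
  T[2,3] 'aa' = ∅
  T[0,2] 'bba' = {A,S}
  T[1,3] 'baa' = ∅
  T[0,3] 'bbaa' = ∅

S ∉ T[0,3] ⇒ NO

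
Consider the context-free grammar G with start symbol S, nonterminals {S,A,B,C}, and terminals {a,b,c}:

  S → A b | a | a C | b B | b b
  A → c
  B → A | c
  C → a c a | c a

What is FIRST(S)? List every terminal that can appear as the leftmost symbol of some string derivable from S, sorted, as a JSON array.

FIRST sets, iterate to fixpoint:
round 1:
  A via A→c: +{c}
  B via B→A: +{c}
  C via C→a c a: +{a}
  C via C→c a: +{c}
  S via S→A b: +{c}
  S via S→a: +{a}
  S via S→b B: +{b}
  S: {a,b,c}  A: {c}  B: {c}  C: {a,c}
round 2: done
  S: {a,b,c}  A: {c}  B: {c}  C: {a,c}

FIRST(S) = ["a", "b", "c"]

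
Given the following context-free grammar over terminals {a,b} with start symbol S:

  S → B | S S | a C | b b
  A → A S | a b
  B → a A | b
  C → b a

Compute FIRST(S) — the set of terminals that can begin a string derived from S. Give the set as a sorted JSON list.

Compute FIRST by fixpoint:
[1]
  A via A→a b: +{a}
  B via B→a A: +{a}
  B via B→b: +{b}
  C via C→b a: +{b}
  S via S→B: +{a,b}
  FIRST[S]={a,b}  FIRST[A]={a}  FIRST[B]={a,b}  FIRST[C]={b}
[2] done
  FIRST[S]={a,b}  FIRST[A]={a}  FIRST[B]={a,b}  FIRST[C]={b}

FIRST(S) = ["a", "b"]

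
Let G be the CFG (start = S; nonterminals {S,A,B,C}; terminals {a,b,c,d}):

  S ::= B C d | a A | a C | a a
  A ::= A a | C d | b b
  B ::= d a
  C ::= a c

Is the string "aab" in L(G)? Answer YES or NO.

Convert to CNF:
  S -> B X4 | T0 A | T0 C | T0 T0
  A -> A T0 | C T1 | T2 T2
  B -> T1 T0
  C -> T0 T3
  T0 -> a
  T1 -> d
  T2 -> b
  T3 -> c
  X4 -> C T1

CYK table (by increasing span):
  [0..0]={T0}  "a"  orig:{}
  [1..1]={T0}  "a"  orig:{}
  [2..2]={T2}  "b"  orig:{}
  [0..1]={S}  "aa"
  [1..2]=∅  "ab"
  [0..2]=∅  "aab"

S ∉ T[0,2] ⇒ NO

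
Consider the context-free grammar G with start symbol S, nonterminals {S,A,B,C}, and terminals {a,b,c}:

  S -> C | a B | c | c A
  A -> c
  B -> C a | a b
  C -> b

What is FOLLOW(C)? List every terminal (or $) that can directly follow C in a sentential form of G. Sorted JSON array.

Compute FIRST by fixpoint:
pass 1:
  A via A→c: +{c}
  B via B→a b: +{a}
  C via C→b: +{b}
  S via S→C: +{b}
  S via S→a B: +{a}
  S via S→c: +{c}
  S: {a,b,c}  A: {c}  B: {a}  C: {b}
pass 2:
  B via B→C a: +{b}
  S: {a,b,c}  A: {c}  B: {a,b}  C: {b}
pass 3: done
  S: {a,b,c}  A: {c}  B: {a,b}  C: {b}

Compute FOLLOW by fixpoint:
initialize: $ ∈ FOLLOW(S)
[1]
  B→C a: FOLLOW(C) ⊇ FIRST(a) = {a}; new: +{a}
  S→C: FOLLOW(C) ⊇ FOLLOW(S) ⊇ {$}; new: +{$}
  S→a B: FOLLOW(B) ⊇ FOLLOW(S) ⊇ {$}; new: +{$}
  S→c A: FOLLOW(A) ⊇ FOLLOW(S) ⊇ {$}; new: +{$}
  FOLLOW(S)={$}  FOLLOW(A)={$}  FOLLOW(B)={$}  FOLLOW(C)={$,a}
[2] (no change)
  FOLLOW(S)={$}  FOLLOW(A)={$}  FOLLOW(B)={$}  FOLLOW(C)={$,a}

FOLLOW(C) = ["$", "a"]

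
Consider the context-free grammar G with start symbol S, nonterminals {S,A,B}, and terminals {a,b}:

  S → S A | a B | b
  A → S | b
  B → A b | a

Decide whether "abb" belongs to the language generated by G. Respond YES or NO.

CNF form of G:
  S -> S A | T0 B | b
  A -> S A | T0 B | b
  B -> A T1 | a
  T0 -> a
  T1 -> b

Fill CYK table bottom-up:
  [0..0]={B,T0}  "a"  orig:{B}
  [1..1]={A,S,T1}  "b"  orig:{A,S}
  [2..2]={A,S,T1}  "b"  orig:{A,S}
  [0..1]=∅  "ab"
  [1..2]={A,B,S}  "bb"
  [0..2]={A,S}  "abb"

S ∈ T[0,2] ⇒ YES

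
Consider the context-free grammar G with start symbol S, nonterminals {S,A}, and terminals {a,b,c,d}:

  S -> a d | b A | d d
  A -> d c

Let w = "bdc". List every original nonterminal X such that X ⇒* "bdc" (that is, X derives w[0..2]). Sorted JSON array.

CNF form of G:
  S -> T0 T0 | T2 T0 | T3 A
  A -> T0 T1
  T0 -> d
  T1 -> c
  T2 -> a
  T3 -> b

CYK table (by increasing span) — only the sub-triangle for w[0..2]:
  [0..0]={T3}  "b"  orig:{}
  [1..1]={T0}  "d"  orig:{}
  [2..2]={T1}  "c"  orig:{}
  [0..1]=∅  "bd"
  [1..2]={A}  "dc"
  [0..2]={S}  "bdc"

Original NTs in T[0,2] deriving "bdc": ["S"]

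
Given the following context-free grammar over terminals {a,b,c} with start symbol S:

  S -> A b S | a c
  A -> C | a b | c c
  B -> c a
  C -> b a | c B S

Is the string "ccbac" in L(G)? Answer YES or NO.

Convert to CNF:
  S -> A X5 | T0 T2
  A -> T0 T1 | T1 T0 | T2 T2 | T2 X3
  B -> T2 T0
  C -> T1 T0 | T2 X4
  T0 -> a
  T1 -> b
  T2 -> c
  X3 -> B S
  X4 -> B S
  X5 -> T1 S

CYK table (by increasing span):
  cell(0,0) c: {T2}  orig:{}
  cell(1,1) c: {T2}  orig:{}
  cell(2,2) b: {T1}  orig:{}
  cell(3,3) a: {T0}  orig:{}
  cell(4,4) c: {T2}  orig:{}
  cell(0,1) cc: {A}
  cell(1,2) cb: ∅
  cell(2,3) ba: {A,C}
  cell(3,4) ac: {S}
  cell(0,2) ccb: ∅
  cell(1,3) cba: ∅
  cell(2,4) bac: {X5}  orig:{}
  cell(0,3) ccba: ∅
  cell(1,4) cbac: ∅
  cell(0,4) ccbac: {S}

S ∈ T[0,4] ⇒ YES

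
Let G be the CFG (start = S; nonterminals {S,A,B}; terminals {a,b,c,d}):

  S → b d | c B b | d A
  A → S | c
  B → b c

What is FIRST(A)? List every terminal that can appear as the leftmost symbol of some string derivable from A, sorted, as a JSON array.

FIRST sets, iterate to fixpoint:
round 1:
  A via A→c: +{c}
  B via B→b c: +{b}
  S via S→b d: +{b}
  S via S→c B b: +{c}
  S via S→d A: +{d}
  FIRST[S]={b,c,d}  FIRST[A]={c}  FIRST[B]={b}
round 2:
  A via A→S: +{b,d}
  FIRST[S]={b,c,d}  FIRST[A]={b,c,d}  FIRST[B]={b}
round 3: — fixpoint
  FIRST[S]={b,c,d}  FIRST[A]={b,c,d}  FIRST[B]={b}

FIRST(A) = ["b", "c", "d"]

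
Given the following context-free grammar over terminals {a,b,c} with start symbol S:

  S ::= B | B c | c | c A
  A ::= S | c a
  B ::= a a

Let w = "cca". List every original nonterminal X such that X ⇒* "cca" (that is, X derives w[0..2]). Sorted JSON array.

Convert to CNF:
  S -> B T0 | T0 A | T1 T1 | c
  A -> B T0 | T0 A | T0 T1 | T1 T1 | c
  B -> T1 T1
  T0 -> c
  T1 -> a

CYK table (by increasing span) — only the sub-triangle for w[0..2]:
  cell(0,0) c: {A,S,T0}  orig:{A,S}
  cell(1,1) c: {A,S,T0}  orig:{A,S}
  cell(2,2) a: {T1}  orig:{}
  cell(0,1) cc: {A,S}
  cell(1,2) ca: {A}
  cell(0,2) cca: {A,S}

Original NTs in T[0,2] deriving "cca": ["A", "S"]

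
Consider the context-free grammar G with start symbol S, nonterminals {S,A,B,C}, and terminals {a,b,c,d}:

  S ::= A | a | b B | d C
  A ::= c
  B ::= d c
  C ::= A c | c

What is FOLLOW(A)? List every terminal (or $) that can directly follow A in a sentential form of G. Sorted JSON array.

Compute FIRST by fixpoint:
pass 1:
  A via A→c: +{c}
  B via B→d c: +{d}
  C via C→A c: +{c}
  S via S→A: +{c}
  S via S→a: +{a}
  S via S→b B: +{b}
  S via S→d C: +{d}
  S: {a,b,c,d}  A: {c}  B: {d}  C: {c}
pass 2: done
  S: {a,b,c,d}  A: {c}  B: {d}  C: {c}

FOLLOW sets:
seed FOLLOW(S) with $
iter 1:
  C→A c: FOLLOW(A) ⊇ FIRST(c) = {c}; new: +{c}
  S→A: FOLLOW(A) ⊇ FOLLOW(S) ⊇ {$}; new: +{$}
  S→b B: FOLLOW(B) ⊇ FOLLOW(S) ⊇ {$}; new: +{$}
  S→d C: FOLLOW(C) ⊇ FOLLOW(S) ⊇ {$}; new: +{$}
  S: {$}  A: {$,c}  B: {$}  C: {$}
iter 2: (no change)
  S: {$}  A: {$,c}  B: {$}  C: {$}

FOLLOW(A) = ["$", "c"]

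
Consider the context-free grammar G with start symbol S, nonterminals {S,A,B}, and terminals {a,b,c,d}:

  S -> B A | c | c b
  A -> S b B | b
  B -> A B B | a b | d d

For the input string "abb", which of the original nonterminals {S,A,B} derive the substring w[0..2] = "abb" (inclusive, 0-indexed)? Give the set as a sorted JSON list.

CNF form of G:
  S -> B A | T3 T0 | c
  A -> S X4 | b
  B -> A X5 | T1 T0 | T2 T2
  T0 -> b
  T1 -> a
  T2 -> d
  T3 -> c
  X4 -> T0 B
  X5 -> B B

CYK table (by increasing span), restricted to cells inside w[0..2]:
  cell(0,0) a: {T1}  orig:{}
  cell(1,1) b: {A,T0}  orig:{A}
  cell(2,2) b: {A,T0}  orig:{A}
  cell(0,1) ab: {B}
  cell(1,2) bb: ∅
  cell(0,2) abb: {S}

Original NTs in T[0,2] deriving "abb": ["S"]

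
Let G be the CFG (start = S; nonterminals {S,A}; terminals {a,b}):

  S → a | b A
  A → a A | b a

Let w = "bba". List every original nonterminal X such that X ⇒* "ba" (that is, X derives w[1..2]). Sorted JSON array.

CNF form of G:
  S -> T1 A | a
  A -> T0 A | T1 T0
  T0 -> a
  T1 -> b

CYK fill (cells [i..j] with 1 ≤ i ≤ j ≤ 2 only):
  T[1,1] 'b' = {T1}  orig:{}
  T[2,2] 'a' = {S,T0}  orig:{S}
  T[1,2] 'ba' = {A}

Original NTs in T[1,2] deriving "ba": ["A"]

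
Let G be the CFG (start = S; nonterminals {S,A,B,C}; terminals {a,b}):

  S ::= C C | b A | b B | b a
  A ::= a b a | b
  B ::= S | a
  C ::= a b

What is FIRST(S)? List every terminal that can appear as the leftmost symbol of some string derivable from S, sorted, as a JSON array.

FIRST sets, iterate to fixpoint:
pass 1:
  A via A→a b a: +{a}
  A via A→b: +{b}
  B via B→a: +{a}
  C via C→a b: +{a}
  S via S→C C: +{a}
  S via S→b A: +{b}
  S: {a,b}  A: {a,b}  B: {a}  C: {a}
pass 2:
  B via B→S: +{b}
  S: {a,b}  A: {a,b}  B: {a,b}  C: {a}
pass 3: — fixpoint
  S: {a,b}  A: {a,b}  B: {a,b}  C: {a}

FIRST(S) = ["a", "b"]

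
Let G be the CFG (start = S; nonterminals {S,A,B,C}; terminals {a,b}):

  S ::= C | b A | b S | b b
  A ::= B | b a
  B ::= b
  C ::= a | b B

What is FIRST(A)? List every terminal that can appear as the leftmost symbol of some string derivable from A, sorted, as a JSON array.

FIRST iteration:
[1]
  A via A→b a: +{b}
  B via B→b: +{b}
  C via C→a: +{a}
  C via C→b B: +{b}
  S via S→C: +{a,b}
  S: {a,b}  A: {b}  B: {b}  C: {a,b}
[2] (stable)
  S: {a,b}  A: {b}  B: {b}  C: {a,b}

FIRST(A) = ["b"]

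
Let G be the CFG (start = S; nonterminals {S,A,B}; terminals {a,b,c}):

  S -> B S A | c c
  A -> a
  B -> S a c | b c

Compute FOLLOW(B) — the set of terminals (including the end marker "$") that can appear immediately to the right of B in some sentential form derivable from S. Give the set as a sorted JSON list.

FIRST sets, iterate to fixpoint:
[1]
  A via A→a: +{a}
  B via B→b c: +{b}
  S via S→B S A: +{b}
  S via S→c c: +{c}
  S: {b,c}  A: {a}  B: {b}
[2]
  B via B→S a c: +{c}
  S: {b,c}  A: {a}  B: {b,c}
[3] (no change)
  S: {b,c}  A: {a}  B: {b,c}

FOLLOW iteration:
FOLLOW(S) := {$}
pass 1:
  B→S a c: FOLLOW(S) ⊇ FIRST(a) = {a}; new: +{a}
  S→B S A: FOLLOW(B) ⊇ FIRST(S) = {b,c}; new: +{b,c}
  S→B S A: FOLLOW(A) ⊇ FOLLOW(S) ⊇ {$,a}; new: +{$,a}
  S: {$,a}  A: {$,a}  B: {b,c}
pass 2: done
  S: {$,a}  A: {$,a}  B: {b,c}

FOLLOW(B) = ["b", "c"]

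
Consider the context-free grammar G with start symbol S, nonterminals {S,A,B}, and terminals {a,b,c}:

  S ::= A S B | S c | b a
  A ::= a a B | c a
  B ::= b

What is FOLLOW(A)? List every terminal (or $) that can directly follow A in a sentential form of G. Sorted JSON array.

FIRST iteration:
round 1:
  A via A→a a B: +{a}
  A via A→c a: +{c}
  B via B→b: +{b}
  S via S→A S B: +{a,c}
  S via S→b a: +{b}
  FIRST[S]={a,b,c}  FIRST[A]={a,c}  FIRST[B]={b}
round 2: done
  FIRST[S]={a,b,c}  FIRST[A]={a,c}  FIRST[B]={b}

FOLLOW sets:
initialize: $ ∈ FOLLOW(S)
iter 1:
  S→A S B: FOLLOW(A) ⊇ FIRST(S) = {a,b,c}; new: +{a,b,c}
  S→A S B: FOLLOW(S) ⊇ FIRST(B) = {b}; new: +{b}
  S→A S B: FOLLOW(B) ⊇ FOLLOW(S) ⊇ {$,b}; new: +{$,b}
  S→S c: FOLLOW(S) ⊇ FIRST(c) = {c}; new: +{c}
  FOLLOW[S]={$,b,c}  FOLLOW[A]={a,b,c}  FOLLOW[B]={$,b}
iter 2:
  A→a a B: FOLLOW(B) ⊇ FOLLOW(A) ⊇ {a,b,c}; new: +{a,c}
  FOLLOW[S]={$,b,c}  FOLLOW[A]={a,b,c}  FOLLOW[B]={$,a,b,c}
iter 3: (stable)
  FOLLOW[S]={$,b,c}  FOLLOW[A]={a,b,c}  FOLLOW[B]={$,a,b,c}

FOLLOW(A) = ["a", "b", "c"]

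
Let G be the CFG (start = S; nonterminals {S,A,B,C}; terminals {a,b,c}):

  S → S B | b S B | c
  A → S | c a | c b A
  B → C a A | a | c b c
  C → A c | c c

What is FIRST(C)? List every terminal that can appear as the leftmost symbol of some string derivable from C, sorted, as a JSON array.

FIRST sets, iterate to fixpoint:
iter 1:
  A via A→c a: +{c}
  B via B→a: +{a}
  B via B→c b c: +{c}
  C via C→A c: +{c}
  S via S→b S B: +{b}
  S via S→c: +{c}
  S: {b,c}  A: {c}  B: {a,c}  C: {c}
iter 2:
  A via A→S: +{b}
  C via C→A c: +{b}
  S: {b,c}  A: {b,c}  B: {a,c}  C: {b,c}
iter 3:
  B via B→C a A: +{b}
  S: {b,c}  A: {b,c}  B: {a,b,c}  C: {b,c}
iter 4: done
  S: {b,c}  A: {b,c}  B: {a,b,c}  C: {b,c}

FIRST(C) = ["b", "c"]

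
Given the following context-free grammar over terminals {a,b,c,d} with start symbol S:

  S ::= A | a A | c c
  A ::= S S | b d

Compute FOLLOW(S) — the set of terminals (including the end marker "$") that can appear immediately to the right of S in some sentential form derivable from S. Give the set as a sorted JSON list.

FIRST iteration:
pass 1:
  A via A→b d: +{b}
  S via S→A: +{b}
  S via S→a A: +{a}
  S via S→c c: +{c}
  S: {a,b,c}  A: {b}
pass 2:
  A via A→S S: +{a,c}
  S: {a,b,c}  A: {a,b,c}
pass 3: (no change)
  S: {a,b,c}  A: {a,b,c}

FOLLOW iteration:
seed FOLLOW(S) with $
round 1:
  A→S S: FOLLOW(S) ⊇ FIRST(S) = {a,b,c}; new: +{a,b,c}
  S→A: FOLLOW(A) ⊇ FOLLOW(S) ⊇ {$,a,b,c}; new: +{$,a,b,c}
  FOLLOW(S)={$,a,b,c}  FOLLOW(A)={$,a,b,c}
round 2: (stable)
  FOLLOW(S)={$,a,b,c}  FOLLOW(A)={$,a,b,c}

FOLLOW(S) = ["$", "a", "b", "c"]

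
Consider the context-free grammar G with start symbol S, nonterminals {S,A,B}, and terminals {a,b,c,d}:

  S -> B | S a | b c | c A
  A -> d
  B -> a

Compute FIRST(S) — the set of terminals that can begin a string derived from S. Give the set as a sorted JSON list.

Compute FIRST by fixpoint:
[1]
  A via A→d: +{d}
  B via B→a: +{a}
  S via S→B: +{a}
  S via S→b c: +{b}
  S via S→c A: +{c}
  FIRST(S)={a,b,c}  FIRST(A)={d}  FIRST(B)={a}
[2] — fixpoint
  FIRST(S)={a,b,c}  FIRST(A)={d}  FIRST(B)={a}

FIRST(S) = ["a", "b", "c"]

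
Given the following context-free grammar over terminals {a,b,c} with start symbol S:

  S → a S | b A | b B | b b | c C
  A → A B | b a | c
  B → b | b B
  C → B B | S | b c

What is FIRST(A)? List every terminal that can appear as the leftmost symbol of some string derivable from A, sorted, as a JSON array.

FIRST sets, iterate to fixpoint:
[1]
  A via A→b a: +{b}
  A via A→c: +{c}
  B via B→b: +{b}
  C via C→B B: +{b}
  S via S→a S: +{a}
  S via S→b A: +{b}
  S via S→c C: +{c}
  FIRST(S)={a,b,c}  FIRST(A)={b,c}  FIRST(B)={b}  FIRST(C)={b}
[2]
  C via C→S: +{a,c}
  FIRST(S)={a,b,c}  FIRST(A)={b,c}  FIRST(B)={b}  FIRST(C)={a,b,c}
[3] (stable)
  FIRST(S)={a,b,c}  FIRST(A)={b,c}  FIRST(B)={b}  FIRST(C)={a,b,c}

FIRST(A) = ["b", "c"]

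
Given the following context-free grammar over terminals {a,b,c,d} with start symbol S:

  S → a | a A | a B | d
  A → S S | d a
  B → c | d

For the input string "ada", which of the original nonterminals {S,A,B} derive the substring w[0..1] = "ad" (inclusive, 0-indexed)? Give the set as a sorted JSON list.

Convert to CNF:
  S -> T1 A | T1 B | a | d
  A -> S S | T0 T1
  B -> c | d
  T0 -> d
  T1 -> a

Fill CYK table bottom-up, restricted to cells inside w[0..1]:
  T[0,0] 'a' = {S,T1}  orig:{S}
  T[1,1] 'd' = {B,S,T0}  orig:{B,S}
  T[0,1] 'ad' = {A,S}

Original NTs in T[0,1] deriving "ad": ["A", "S"]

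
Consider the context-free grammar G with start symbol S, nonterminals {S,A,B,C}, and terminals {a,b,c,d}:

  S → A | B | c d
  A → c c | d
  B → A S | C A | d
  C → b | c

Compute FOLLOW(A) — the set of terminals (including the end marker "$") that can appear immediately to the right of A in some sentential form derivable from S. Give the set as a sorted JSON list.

FIRST iteration:
round 1:
  A via A→c c: +{c}
  A via A→d: +{d}
  B via B→A S: +{c,d}
  C via C→b: +{b}
  C via C→c: +{c}
  S via S→A: +{c,d}
  FIRST[S]={c,d}  FIRST[A]={c,d}  FIRST[B]={c,d}  FIRST[C]={b,c}
round 2:
  B via B→C A: +{b}
  S via S→B: +{b}
  FIRST[S]={b,c,d}  FIRST[A]={c,d}  FIRST[B]={b,c,d}  FIRST[C]={b,c}
round 3: — fixpoint
  FIRST[S]={b,c,d}  FIRST[A]={c,d}  FIRST[B]={b,c,d}  FIRST[C]={b,c}

FOLLOW sets:
seed FOLLOW(S) with $
round 1:
  B→A S: FOLLOW(A) ⊇ FIRST(S) = {b,c,d}; new: +{b,c,d}
  B→C A: FOLLOW(C) ⊇ FIRST(A) = {c,d}; new: +{c,d}
  S→A: FOLLOW(A) ⊇ FOLLOW(S) ⊇ {$}; new: +{$}
  S→B: FOLLOW(B) ⊇ FOLLOW(S) ⊇ {$}; new: +{$}
  FOLLOW(S)={$}  FOLLOW(A)={$,b,c,d}  FOLLOW(B)={$}  FOLLOW(C)={c,d}
round 2: (no change)
  FOLLOW(S)={$}  FOLLOW(A)={$,b,c,d}  FOLLOW(B)={$}  FOLLOW(C)={c,d}

FOLLOW(A) = ["$", "b", "c", "d"]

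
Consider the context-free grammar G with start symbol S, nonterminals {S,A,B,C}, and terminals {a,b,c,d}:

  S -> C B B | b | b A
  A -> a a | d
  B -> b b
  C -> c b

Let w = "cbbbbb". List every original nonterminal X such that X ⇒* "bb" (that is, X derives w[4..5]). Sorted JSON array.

Convert to CNF:
  S -> C X3 | T1 A | b
  A -> T0 T0 | d
  B -> T1 T1
  C -> T2 T1
  T0 -> a
  T1 -> b
  T2 -> c
  X3 -> B B

Fill CYK table bottom-up, restricted to cells inside w[4..5]:
  cell(4,4) b: {S,T1}  orig:{S}
  cell(5,5) b: {S,T1}  orig:{S}
  cell(4,5) bb: {B}

Original NTs in T[4,5] deriving "bb": ["B"]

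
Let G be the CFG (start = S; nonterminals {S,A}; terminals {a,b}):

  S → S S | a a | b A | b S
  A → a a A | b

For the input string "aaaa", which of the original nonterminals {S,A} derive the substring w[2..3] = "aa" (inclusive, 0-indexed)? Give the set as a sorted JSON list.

Convert to CNF:
  S -> S S | T0 T0 | T1 A | T1 S
  A -> T0 X2 | b
  T0 -> a
  T1 -> b
  X2 -> T0 A

CYK fill (cells [i..j] with 2 ≤ i ≤ j ≤ 3 only):
  [2..2]={T0}  "a"  orig:{}
  [3..3]={T0}  "a"  orig:{}
  [2..3]={S}  "aa"

Original NTs in T[2,3] deriving "aa": ["S"]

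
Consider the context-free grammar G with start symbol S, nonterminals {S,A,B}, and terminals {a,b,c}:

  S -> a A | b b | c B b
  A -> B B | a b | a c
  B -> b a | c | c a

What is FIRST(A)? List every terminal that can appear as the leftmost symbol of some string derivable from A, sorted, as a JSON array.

FIRST iteration:
iter 1:
  A via A→a b: +{a}
  B via B→b a: +{b}
  B via B→c: +{c}
  S via S→a A: +{a}
  S via S→b b: +{b}
  S via S→c B b: +{c}
  FIRST[S]={a,b,c}  FIRST[A]={a}  FIRST[B]={b,c}
iter 2:
  A via A→B B: +{b,c}
  FIRST[S]={a,b,c}  FIRST[A]={a,b,c}  FIRST[B]={b,c}
iter 3: (no change)
  FIRST[S]={a,b,c}  FIRST[A]={a,b,c}  FIRST[B]={b,c}

FIRST(A) = ["a", "b", "c"]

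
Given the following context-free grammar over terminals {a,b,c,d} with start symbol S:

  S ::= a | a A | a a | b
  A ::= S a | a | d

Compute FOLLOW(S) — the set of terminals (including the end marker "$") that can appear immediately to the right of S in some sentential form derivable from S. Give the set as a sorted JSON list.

Compute FIRST by fixpoint:
[1]
  A via A→a: +{a}
  A via A→d: +{d}
  S via S→a: +{a}
  S via S→b: +{b}
  S: {a,b}  A: {a,d}
[2]
  A via A→S a: +{b}
  S: {a,b}  A: {a,b,d}
[3] done
  S: {a,b}  A: {a,b,d}

FOLLOW iteration:
FOLLOW(S) := {$}
iter 1:
  A→S a: FOLLOW(S) ⊇ FIRST(a) = {a}; new: +{a}
  S→a A: FOLLOW(A) ⊇ FOLLOW(S) ⊇ {$,a}; new: +{$,a}
  FOLLOW[S]={$,a}  FOLLOW[A]={$,a}
iter 2: (stable)
  FOLLOW[S]={$,a}  FOLLOW[A]={$,a}

FOLLOW(S) = ["$", "a"]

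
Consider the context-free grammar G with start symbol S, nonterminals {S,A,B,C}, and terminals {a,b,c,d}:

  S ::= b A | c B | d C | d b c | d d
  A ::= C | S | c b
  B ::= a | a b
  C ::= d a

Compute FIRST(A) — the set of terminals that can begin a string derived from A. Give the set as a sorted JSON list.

Compute FIRST by fixpoint:
[1]
  A via A→c b: +{c}
  B via B→a: +{a}
  C via C→d a: +{d}
  S via S→b A: +{b}
  S via S→c B: +{c}
  S via S→d C: +{d}
  FIRST[S]={b,c,d}  FIRST[A]={c}  FIRST[B]={a}  FIRST[C]={d}
[2]
  A via A→C: +{d}
  A via A→S: +{b}
  FIRST[S]={b,c,d}  FIRST[A]={b,c,d}  FIRST[B]={a}  FIRST[C]={d}
[3] — fixpoint
  FIRST[S]={b,c,d}  FIRST[A]={b,c,d}  FIRST[B]={a}  FIRST[C]={d}

FIRST(A) = ["b", "c", "d"]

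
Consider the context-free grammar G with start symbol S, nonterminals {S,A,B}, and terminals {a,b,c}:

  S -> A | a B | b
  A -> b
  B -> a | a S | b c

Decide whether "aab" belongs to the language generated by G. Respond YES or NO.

CNF form of G:
  S -> T0 B | b
  A -> b
  B -> T0 S | T1 T2 | a
  T0 -> a
  T1 -> b
  T2 -> c

Fill CYK table bottom-up:
  [0..0]={B,T0}  "a"  orig:{B}
  [1..1]={B,T0}  "a"  orig:{B}
  [2..2]={A,S,T1}  "b"  orig:{A,S}
  [0..1]={S}  "aa"
  [1..2]={B}  "ab"
  [0..2]={S}  "aab"

S ∈ T[0,2] ⇒ YES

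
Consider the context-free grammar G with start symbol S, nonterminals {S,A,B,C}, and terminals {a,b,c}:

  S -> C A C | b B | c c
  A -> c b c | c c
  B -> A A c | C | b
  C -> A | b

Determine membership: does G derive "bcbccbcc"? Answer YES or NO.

CNF form of G:
  S -> C X6 | T0 T0 | T1 B
  A -> T0 T0 | T0 X2
  B -> A X3 | T0 T0 | T0 X4 | b
  C -> T0 T0 | T0 X5 | b
  T0 -> c
  T1 -> b
  X2 -> T1 T0
  X3 -> A T0
  X4 -> T1 T0
  X5 -> T1 T0
  X6 -> A C

Fill CYK table bottom-up:
  T[0,0] 'b' = {B,C,T1}  orig:{B,C}
  T[1,1] 'c' = {T0}  orig:{}
  T[2,2] 'b' = {B,C,T1}  orig:{B,C}
  T[3,3] 'c' = {T0}  orig:{}
  T[4,4] 'c' = {T0}  orig:{}
  T[5,5] 'b' = {B,C,T1}  orig:{B,C}
  T[6,6] 'c' = {T0}  orig:{}
  T[7,7] 'c' = {T0}  orig:{}
  T[0,1] 'bc' = {X2,X4,X5}  orig:{}
  T[1,2] 'cb' = ∅
  T[2,3] 'bc' = {X2,X4,X5}  orig:{}
  T[3,4] 'cc' = {A,B,C,S}
  T[4,5] 'cb' = ∅
  T[5,6] 'bc' = {X2,X4,X5}  orig:{}
  T[6,7] 'cc' = {A,B,C,S}
  T[0,2] 'bcb' = ∅
  T[1,3] 'cbc' = {A,B,C}
  T[2,4] 'bcc' = {S}
  T[3,5] 'ccb' = {X6}  orig:{}
  T[4,6] 'cbc' = {A,B,C}
  T[5,7] 'bcc' = {S}
  T[0,3] 'bcbc' = {S}
  T[1,4] 'cbcc' = {X3}  orig:{}
  T[2,5] 'bccb' = {S}
  T[3,6] 'ccbc' = ∅
  T[4,7] 'cbcc' = {X3}  orig:{}
  T[0,4] 'bcbcc' = ∅
  T[1,5] 'cbccb' = ∅
  T[2,6] 'bccbc' = ∅
  T[3,7] 'ccbcc' = ∅
  T[0,5] 'bcbccb' = ∅
  T[1,6] 'cbccbc' = {X6}  orig:{}
  T[2,7] 'bccbcc' = ∅
  T[0,6] 'bcbccbc' = {S}
  T[1,7] 'cbccbcc' = {B}
  T[0,7] 'bcbccbcc' = {S}

S ∈ T[0,7] ⇒ YES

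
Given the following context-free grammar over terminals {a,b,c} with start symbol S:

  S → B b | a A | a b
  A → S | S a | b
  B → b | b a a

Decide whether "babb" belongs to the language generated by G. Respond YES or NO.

Convert to CNF:
  S -> B T0 | T1 A | T1 T0
  A -> B T0 | S T1 | T1 A | T1 T0 | b
  B -> T0 X2 | b
  T0 -> b
  T1 -> a
  X2 -> T1 T1

CYK table (by increasing span):
  [0..0]={A,B,T0}  "b"  orig:{A,B}
  [1..1]={T1}  "a"  orig:{}
  [2..2]={A,B,T0}  "b"  orig:{A,B}
  [3..3]={A,B,T0}  "b"  orig:{A,B}
  [0..1]=∅  "ba"
  [1..2]={A,S}  "ab"
  [2..3]={A,S}  "bb"
  [0..2]=∅  "bab"
  [1..3]={A,S}  "abb"
  [0..3]=∅  "babb"

S ∉ T[0,3] ⇒ NO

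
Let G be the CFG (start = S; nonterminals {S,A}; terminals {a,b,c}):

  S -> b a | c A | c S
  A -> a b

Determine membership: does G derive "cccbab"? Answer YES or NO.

Convert to CNF:
  S -> T1 T0 | T2 A | T2 S
  A -> T0 T1
  T0 -> a
  T1 -> b
  T2 -> c

CYK fill:
  T[0,0] 'c' = {T2}  orig:{}
  T[1,1] 'c' = {T2}  orig:{}
  T[2,2] 'c' = {T2}  orig:{}
  T[3,3] 'b' = {T1}  orig:{}
  T[4,4] 'a' = {T0}  orig:{}
  T[5,5] 'b' = {T1}  orig:{}
  T[0,1] 'cc' = ∅
  T[1,2] 'cc' = ∅
  T[2,3] 'cb' = ∅
  T[3,4] 'ba' = {S}
  T[4,5] 'ab' = {A}
  T[0,2] 'ccc' = ∅
  T[1,3] 'ccb' = ∅
  T[2,4] 'cba' = {S}
  T[3,5] 'bab' = ∅
  T[0,3] 'cccb' = ∅
  T[1,4] 'ccba' = {S}
  T[2,5] 'cbab' = ∅
  T[0,4] 'cccba' = {S}
  T[1,5] 'ccbab' = ∅
  T[0,5] 'cccbab' = ∅

S ∉ T[0,5] ⇒ NO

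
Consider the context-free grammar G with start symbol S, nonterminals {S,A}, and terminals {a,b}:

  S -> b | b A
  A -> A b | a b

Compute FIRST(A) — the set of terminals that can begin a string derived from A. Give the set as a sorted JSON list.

Compute FIRST by fixpoint:
pass 1:
  A via A→a b: +{a}
  S via S→b: +{b}
  S: {b}  A: {a}
pass 2: (stable)
  S: {b}  A: {a}

FIRST(A) = ["a"]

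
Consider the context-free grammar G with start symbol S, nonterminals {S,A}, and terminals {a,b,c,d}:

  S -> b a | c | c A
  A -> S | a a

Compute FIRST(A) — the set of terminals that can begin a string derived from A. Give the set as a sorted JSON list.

FIRST sets, iterate to fixpoint:
round 1:
  A via A→a a: +{a}
  S via S→b a: +{b}
  S via S→c: +{c}
  FIRST[S]={b,c}  FIRST[A]={a}
round 2:
  A via A→S: +{b,c}
  FIRST[S]={b,c}  FIRST[A]={a,b,c}
round 3: done
  FIRST[S]={b,c}  FIRST[A]={a,b,c}

FIRST(A) = ["a", "b", "c"]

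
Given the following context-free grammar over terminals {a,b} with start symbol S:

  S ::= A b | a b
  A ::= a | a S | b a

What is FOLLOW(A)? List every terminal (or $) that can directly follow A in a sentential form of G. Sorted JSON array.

FIRST sets, iterate to fixpoint:
[1]
  A via A→a: +{a}
  A via A→b a: +{b}
  S via S→A b: +{a,b}
  S: {a,b}  A: {a,b}
[2] — fixpoint
  S: {a,b}  A: {a,b}

FOLLOW sets:
FOLLOW(S) := {$}
pass 1:
  S→A b: FOLLOW(A) ⊇ FIRST(b) = {b}; new: +{b}
  FOLLOW(S)={$}  FOLLOW(A)={b}
pass 2:
  A→a S: FOLLOW(S) ⊇ FOLLOW(A) ⊇ {b}; new: +{b}
  FOLLOW(S)={$,b}  FOLLOW(A)={b}
pass 3: done
  FOLLOW(S)={$,b}  FOLLOW(A)={b}

FOLLOW(A) = ["b"]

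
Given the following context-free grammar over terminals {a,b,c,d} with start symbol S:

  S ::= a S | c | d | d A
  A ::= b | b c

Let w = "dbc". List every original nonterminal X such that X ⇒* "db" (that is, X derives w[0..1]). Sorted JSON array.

CNF form of G:
  S -> T2 S | T3 A | c | d
  A -> T0 T1 | b
  T0 -> b
  T1 -> c
  T2 -> a
  T3 -> d

Fill CYK table bottom-up, restricted to cells inside w[0..1]:
  T[0,0] 'd' = {S,T3}  orig:{S}
  T[1,1] 'b' = {A,T0}  orig:{A}
  T[0,1] 'db' = {S}

Original NTs in T[0,1] deriving "db": ["S"]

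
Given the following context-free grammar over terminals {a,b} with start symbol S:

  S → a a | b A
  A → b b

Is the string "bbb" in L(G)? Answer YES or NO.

CNF form of G:
  S -> T0 A | T1 T1
  A -> T0 T0
  T0 -> b
  T1 -> a

CYK table (by increasing span):
  T[0,0] 'b' = {T0}  orig:{}
  T[1,1] 'b' = {T0}  orig:{}
  T[2,2] 'b' = {T0}  orig:{}
  T[0,1] 'bb' = {A}
  T[1,2] 'bb' = {A}
  T[0,2] 'bbb' = {S}

S ∈ T[0,2] ⇒ YES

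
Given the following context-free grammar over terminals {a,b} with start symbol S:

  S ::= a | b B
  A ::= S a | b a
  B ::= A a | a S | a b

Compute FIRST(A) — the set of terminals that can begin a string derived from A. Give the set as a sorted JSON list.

FIRST sets, iterate to fixpoint:
[1]
  A via A→b a: +{b}
  B via B→A a: +{b}
  B via B→a S: +{a}
  S via S→a: +{a}
  S via S→b B: +{b}
  S: {a,b}  A: {b}  B: {a,b}
[2]
  A via A→S a: +{a}
  S: {a,b}  A: {a,b}  B: {a,b}
[3] — fixpoint
  S: {a,b}  A: {a,b}  B: {a,b}

FIRST(A) = ["a", "b"]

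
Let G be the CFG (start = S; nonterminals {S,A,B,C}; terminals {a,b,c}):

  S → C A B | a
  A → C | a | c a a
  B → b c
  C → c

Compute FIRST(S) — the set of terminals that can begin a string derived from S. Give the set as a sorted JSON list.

FIRST sets, iterate to fixpoint:
round 1:
  A via A→a: +{a}
  A via A→c a a: +{c}
  B via B→b c: +{b}
  C via C→c: +{c}
  S via S→C A B: +{c}
  S via S→a: +{a}
  FIRST[S]={a,c}  FIRST[A]={a,c}  FIRST[B]={b}  FIRST[C]={c}
round 2: — fixpoint
  FIRST[S]={a,c}  FIRST[A]={a,c}  FIRST[B]={b}  FIRST[C]={c}

FIRST(S) = ["a", "c"]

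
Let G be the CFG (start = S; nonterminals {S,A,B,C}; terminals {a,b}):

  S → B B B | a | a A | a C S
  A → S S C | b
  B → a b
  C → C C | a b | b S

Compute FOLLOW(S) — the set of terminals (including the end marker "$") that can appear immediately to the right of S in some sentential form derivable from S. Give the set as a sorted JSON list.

FIRST sets, iterate to fixpoint:
round 1:
  A via A→b: +{b}
  B via B→a b: +{a}
  C via C→a b: +{a}
  C via C→b S: +{b}
  S via S→B B B: +{a}
  S: {a}  A: {b}  B: {a}  C: {a,b}
round 2:
  A via A→S S C: +{a}
  S: {a}  A: {a,b}  B: {a}  C: {a,b}
round 3: — fixpoint
  S: {a}  A: {a,b}  B: {a}  C: {a,b}

FOLLOW sets:
FOLLOW(S) := {$}
round 1:
  A→S S C: FOLLOW(S) ⊇ FIRST(S) = {a}; new: +{a}
  A→S S C: FOLLOW(S) ⊇ FIRST(C) = {a,b}; new: +{b}
  C→C C: FOLLOW(C) ⊇ FIRST(C) = {a,b}; new: +{a,b}
  S→B B B: FOLLOW(B) ⊇ FIRST(B) = {a}; new: +{a}
  S→B B B: FOLLOW(B) ⊇ FOLLOW(S) ⊇ {$,a,b}; new: +{$,b}
  S→a A: FOLLOW(A) ⊇ FOLLOW(S) ⊇ {$,a,b}; new: +{$,a,b}
  S: {$,a,b}  A: {$,a,b}  B: {$,a,b}  C: {a,b}
round 2:
  A→S S C: FOLLOW(C) ⊇ FOLLOW(A) ⊇ {$,a,b}; new: +{$}
  S: {$,a,b}  A: {$,a,b}  B: {$,a,b}  C: {$,a,b}
round 3: — fixpoint
  S: {$,a,b}  A: {$,a,b}  B: {$,a,b}  C: {$,a,b}

FOLLOW(S) = ["$", "a", "b"]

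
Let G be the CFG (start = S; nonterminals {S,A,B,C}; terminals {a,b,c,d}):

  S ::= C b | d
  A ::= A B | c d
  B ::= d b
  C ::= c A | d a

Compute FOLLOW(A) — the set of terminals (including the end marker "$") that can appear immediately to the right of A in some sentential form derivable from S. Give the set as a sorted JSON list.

Compute FIRST by fixpoint:
iter 1:
  A via A→c d: +{c}
  B via B→d b: +{d}
  C via C→c A: +{c}
  C via C→d a: +{d}
  S via S→C b: +{c,d}
  FIRST[S]={c,d}  FIRST[A]={c}  FIRST[B]={d}  FIRST[C]={c,d}
iter 2: — fixpoint
  FIRST[S]={c,d}  FIRST[A]={c}  FIRST[B]={d}  FIRST[C]={c,d}

FOLLOW sets:
FOLLOW(S) := {$}
pass 1:
  A→A B: FOLLOW(A) ⊇ FIRST(B) = {d}; new: +{d}
  A→A B: FOLLOW(B) ⊇ FOLLOW(A) ⊇ {d}; new: +{d}
  S→C b: FOLLOW(C) ⊇ FIRST(b) = {b}; new: +{b}
  FOLLOW(S)={$}  FOLLOW(A)={d}  FOLLOW(B)={d}  FOLLOW(C)={b}
pass 2:
  C→c A: FOLLOW(A) ⊇ FOLLOW(C) ⊇ {b}; new: +{b}
  FOLLOW(S)={$}  FOLLOW(A)={b,d}  FOLLOW(B)={d}  FOLLOW(C)={b}
pass 3:
  A→A B: FOLLOW(B) ⊇ FOLLOW(A) ⊇ {b,d}; new: +{b}
  FOLLOW(S)={$}  FOLLOW(A)={b,d}  FOLLOW(B)={b,d}  FOLLOW(C)={b}
pass 4: (no change)
  FOLLOW(S)={$}  FOLLOW(A)={b,d}  FOLLOW(B)={b,d}  FOLLOW(C)={b}

FOLLOW(A) = ["b", "d"]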